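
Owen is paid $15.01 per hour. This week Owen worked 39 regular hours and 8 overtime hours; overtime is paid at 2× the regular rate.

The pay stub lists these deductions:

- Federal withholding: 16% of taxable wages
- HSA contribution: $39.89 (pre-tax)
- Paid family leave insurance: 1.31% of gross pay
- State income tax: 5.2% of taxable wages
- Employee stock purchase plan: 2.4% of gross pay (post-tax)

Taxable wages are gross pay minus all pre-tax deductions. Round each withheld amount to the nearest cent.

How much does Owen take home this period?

Regular pay: 39 × $15.01 = $585.39
Overtime pay: 8 × $15.01 × 2 = $240.16
Gross pay = $585.39 + $240.16 = $825.55
HSA contribution: $39.89
Taxable wages = $825.55 − $39.89 = $785.66
State income tax: $785.66 × 0.052 = $40.85
Federal withholding: $785.66 × 0.16 = $125.71
Paid family leave insurance: $825.55 × 0.0131 = $10.81
Employee stock purchase plan: $825.55 × 0.024 = $19.81
Total deductions = $39.89 + $40.85 + $125.71 + $10.81 + $19.81 = $237.07
Net pay = $825.55 − $237.07 = $588.48

$588.48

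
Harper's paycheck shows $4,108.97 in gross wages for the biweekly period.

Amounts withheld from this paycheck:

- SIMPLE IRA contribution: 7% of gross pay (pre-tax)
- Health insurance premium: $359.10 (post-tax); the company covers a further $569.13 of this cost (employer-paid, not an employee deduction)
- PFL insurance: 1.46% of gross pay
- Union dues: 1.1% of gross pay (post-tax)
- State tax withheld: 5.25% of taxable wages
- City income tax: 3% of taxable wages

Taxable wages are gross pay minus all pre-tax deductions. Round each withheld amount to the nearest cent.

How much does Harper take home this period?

$3,041.79

SIMPLE IRA contribution: $4,108.97 × 0.07 = $287.63
Taxable wages = $4,108.97 − $287.63 = $3,821.34
State tax withheld: $3,821.34 × 0.0525 = $200.62
City income tax: $3,821.34 × 0.03 = $114.64
PFL insurance: $4,108.97 × 0.0146 = $59.99
Union dues: $4,108.97 × 0.011 = $45.20
Health insurance premium: $359.10
(Employer's $569.13 toward health insurance premium is not withheld from the employee.)
Total deductions = $287.63 + $200.62 + $114.64 + $59.99 + $45.20 + $359.10 = $1,067.18
Net pay = $4,108.97 − $1,067.18 = $3,041.79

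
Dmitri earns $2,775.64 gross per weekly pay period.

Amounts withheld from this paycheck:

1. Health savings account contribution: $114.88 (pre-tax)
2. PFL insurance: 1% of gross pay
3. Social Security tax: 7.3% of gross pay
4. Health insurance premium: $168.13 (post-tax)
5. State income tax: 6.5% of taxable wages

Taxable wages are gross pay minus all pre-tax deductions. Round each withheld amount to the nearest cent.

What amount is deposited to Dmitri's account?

Health savings account contribution: $114.88
Taxable wages = $2,775.64 − $114.88 = $2,660.76
State income tax: $2,660.76 × 0.065 = $172.95
Social Security tax: $2,775.64 × 0.073 = $202.62
PFL insurance: $2,775.64 × 0.01 = $27.76
Health insurance premium: $168.13
Total deductions = $114.88 + $172.95 + $202.62 + $27.76 + $168.13 = $686.34
Net pay = $2,775.64 − $686.34 = $2,089.30

$2,089.30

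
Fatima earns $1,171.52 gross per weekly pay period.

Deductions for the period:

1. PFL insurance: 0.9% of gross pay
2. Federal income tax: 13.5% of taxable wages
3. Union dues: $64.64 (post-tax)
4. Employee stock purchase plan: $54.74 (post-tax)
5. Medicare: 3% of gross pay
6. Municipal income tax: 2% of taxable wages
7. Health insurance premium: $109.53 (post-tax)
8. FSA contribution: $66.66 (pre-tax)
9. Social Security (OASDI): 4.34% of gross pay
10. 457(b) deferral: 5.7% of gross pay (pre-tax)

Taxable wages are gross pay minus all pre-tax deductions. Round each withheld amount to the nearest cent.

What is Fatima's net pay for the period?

$551.74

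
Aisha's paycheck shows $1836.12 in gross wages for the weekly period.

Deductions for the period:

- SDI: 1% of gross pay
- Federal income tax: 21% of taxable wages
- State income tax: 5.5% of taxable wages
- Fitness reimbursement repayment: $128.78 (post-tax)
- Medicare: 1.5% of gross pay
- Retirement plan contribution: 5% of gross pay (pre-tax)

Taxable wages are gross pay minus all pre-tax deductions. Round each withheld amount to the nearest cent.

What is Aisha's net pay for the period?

Retirement plan contribution: $1836.12 × 0.05 = $91.81
Taxable wages = $1836.12 − $91.81 = $1744.31
Federal income tax: $1744.31 × 0.21 = $366.31
State income tax: $1744.31 × 0.055 = $95.94
SDI: $1836.12 × 0.01 = $18.36
Medicare: $1836.12 × 0.015 = $27.54
Fitness reimbursement repayment: $128.78
Total deductions = $91.81 + $366.31 + $95.94 + $18.36 + $27.54 + $128.78 = $728.74
Net pay = $1836.12 − $728.74 = $1107.38

$1107.38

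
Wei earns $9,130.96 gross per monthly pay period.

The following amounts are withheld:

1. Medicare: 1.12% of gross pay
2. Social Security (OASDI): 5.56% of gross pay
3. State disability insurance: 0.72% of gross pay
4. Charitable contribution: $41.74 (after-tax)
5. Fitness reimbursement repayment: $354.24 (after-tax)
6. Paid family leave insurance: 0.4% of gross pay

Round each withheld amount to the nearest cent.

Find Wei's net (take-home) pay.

Medicare: $9,130.96 × 0.0112 = $102.27
Social Security (OASDI): $9,130.96 × 0.0556 = $507.68
Paid family leave insurance: $9,130.96 × 0.004 = $36.52
State disability insurance: $9,130.96 × 0.0072 = $65.74
Fitness reimbursement repayment: $354.24
Charitable contribution: $41.74
Total deductions = $102.27 + $507.68 + $36.52 + $65.74 + $354.24 + $41.74 = $1,108.19
Net pay = $9,130.96 − $1,108.19 = $8,022.77

$8,022.77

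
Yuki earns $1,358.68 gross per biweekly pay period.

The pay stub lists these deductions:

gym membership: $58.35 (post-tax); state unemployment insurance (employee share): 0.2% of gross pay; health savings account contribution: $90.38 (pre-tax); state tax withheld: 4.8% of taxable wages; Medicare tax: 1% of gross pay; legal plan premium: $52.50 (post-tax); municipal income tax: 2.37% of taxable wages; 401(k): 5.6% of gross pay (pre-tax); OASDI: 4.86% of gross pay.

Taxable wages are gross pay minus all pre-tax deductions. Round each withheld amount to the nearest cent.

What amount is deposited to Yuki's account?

Health savings account contribution: $90.38
401(k): $1,358.68 × 0.056 = $76.09
Pre-tax total = $90.38 + $76.09 = $166.47
Taxable wages = $1,358.68 − $166.47 = $1,192.21
State tax withheld: $1,192.21 × 0.048 = $57.23
Municipal income tax: $1,192.21 × 0.0237 = $28.26
State unemployment insurance (employee share): $1,358.68 × 0.002 = $2.72
Medicare tax: $1,358.68 × 0.01 = $13.59
OASDI: $1,358.68 × 0.0486 = $66.03
Legal plan premium: $52.50
Gym membership: $58.35
Total deductions = $90.38 + $76.09 + $57.23 + $28.26 + $2.72 + $13.59 + $66.03 + $52.50 + $58.35 = $445.15
Net pay = $1,358.68 − $445.15 = $913.53

$913.53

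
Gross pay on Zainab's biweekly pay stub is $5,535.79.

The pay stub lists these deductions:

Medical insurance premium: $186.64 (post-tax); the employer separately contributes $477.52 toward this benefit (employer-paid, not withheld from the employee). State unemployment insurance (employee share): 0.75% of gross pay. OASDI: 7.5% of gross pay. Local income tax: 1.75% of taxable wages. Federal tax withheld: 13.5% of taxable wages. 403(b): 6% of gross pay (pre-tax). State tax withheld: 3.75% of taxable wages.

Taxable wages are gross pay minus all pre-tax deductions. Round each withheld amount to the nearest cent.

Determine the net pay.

$3,571.61

403(b): $5,535.79 × 0.06 = $332.15
Taxable wages = $5,535.79 − $332.15 = $5,203.64
Local income tax: $5,203.64 × 0.0175 = $91.06
State tax withheld: $5,203.64 × 0.0375 = $195.14
Federal tax withheld: $5,203.64 × 0.135 = $702.49
State unemployment insurance (employee share): $5,535.79 × 0.0075 = $41.52
OASDI: $5,535.79 × 0.075 = $415.18
Medical insurance premium: $186.64
(Employer's $477.52 toward medical insurance premium is not withheld from the employee.)
Total deductions = $332.15 + $91.06 + $195.14 + $702.49 + $41.52 + $415.18 + $186.64 = $1,964.18
Net pay = $5,535.79 − $1,964.18 = $3,571.61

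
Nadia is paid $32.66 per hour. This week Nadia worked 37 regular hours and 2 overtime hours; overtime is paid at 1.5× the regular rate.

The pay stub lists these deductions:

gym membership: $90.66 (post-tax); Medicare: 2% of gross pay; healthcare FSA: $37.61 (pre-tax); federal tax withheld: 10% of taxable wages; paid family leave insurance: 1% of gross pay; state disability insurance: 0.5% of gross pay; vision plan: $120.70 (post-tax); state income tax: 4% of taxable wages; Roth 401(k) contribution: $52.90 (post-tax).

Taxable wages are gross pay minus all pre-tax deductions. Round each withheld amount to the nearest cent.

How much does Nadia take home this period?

$781.18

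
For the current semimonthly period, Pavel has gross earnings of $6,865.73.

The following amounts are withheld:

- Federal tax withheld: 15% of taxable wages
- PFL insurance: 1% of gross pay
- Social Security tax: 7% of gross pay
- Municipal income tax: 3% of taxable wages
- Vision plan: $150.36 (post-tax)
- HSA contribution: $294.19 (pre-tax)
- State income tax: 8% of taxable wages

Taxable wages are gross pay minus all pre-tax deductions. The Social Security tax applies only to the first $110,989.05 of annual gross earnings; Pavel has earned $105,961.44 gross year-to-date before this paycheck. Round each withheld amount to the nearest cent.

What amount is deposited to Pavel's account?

$4,291.99

HSA contribution: $294.19
Taxable wages = $6,865.73 − $294.19 = $6,571.54
State income tax: $6,571.54 × 0.08 = $525.72
Municipal income tax: $6,571.54 × 0.03 = $197.15
Federal tax withheld: $6,571.54 × 0.15 = $985.73
Social Security tax: only $110,989.05 − $105,961.44 = $5,027.61 of this check is subject → $5,027.61 × 0.07 = $351.93
PFL insurance: $6,865.73 × 0.01 = $68.66
Vision plan: $150.36
Total deductions = $294.19 + $525.72 + $197.15 + $985.73 + $351.93 + $68.66 + $150.36 = $2,573.74
Net pay = $6,865.73 − $2,573.74 = $4,291.99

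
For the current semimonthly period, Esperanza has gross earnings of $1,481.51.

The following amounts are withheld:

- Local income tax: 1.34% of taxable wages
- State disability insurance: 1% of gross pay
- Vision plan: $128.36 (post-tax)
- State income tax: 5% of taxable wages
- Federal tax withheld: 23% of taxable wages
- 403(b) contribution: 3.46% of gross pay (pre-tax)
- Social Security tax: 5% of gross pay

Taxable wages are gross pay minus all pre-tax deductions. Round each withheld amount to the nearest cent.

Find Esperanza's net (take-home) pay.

403(b) contribution: $1,481.51 × 0.0346 = $51.26
Taxable wages = $1,481.51 − $51.26 = $1,430.25
Local income tax: $1,430.25 × 0.0134 = $19.17
State income tax: $1,430.25 × 0.05 = $71.51
Federal tax withheld: $1,430.25 × 0.23 = $328.96
State disability insurance: $1,481.51 × 0.01 = $14.82
Social Security tax: $1,481.51 × 0.05 = $74.08
Vision plan: $128.36
Total deductions = $51.26 + $19.17 + $71.51 + $328.96 + $14.82 + $74.08 + $128.36 = $688.16
Net pay = $1,481.51 − $688.16 = $793.35

$793.35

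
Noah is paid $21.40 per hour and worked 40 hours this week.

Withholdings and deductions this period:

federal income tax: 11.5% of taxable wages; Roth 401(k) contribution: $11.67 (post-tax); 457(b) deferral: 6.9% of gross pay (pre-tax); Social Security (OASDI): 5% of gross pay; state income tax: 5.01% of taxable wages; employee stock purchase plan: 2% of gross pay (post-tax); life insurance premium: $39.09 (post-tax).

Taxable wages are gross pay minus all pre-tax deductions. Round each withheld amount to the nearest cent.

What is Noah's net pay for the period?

Gross pay: 40 × $21.40 = $856.00
457(b) deferral: $856.00 × 0.069 = $59.06
Taxable wages = $856.00 − $59.06 = $796.94
State income tax: $796.94 × 0.0501 = $39.93
Federal income tax: $796.94 × 0.115 = $91.65
Social Security (OASDI): $856.00 × 0.05 = $42.80
Roth 401(k) contribution: $11.67
Employee stock purchase plan: $856.00 × 0.02 = $17.12
Life insurance premium: $39.09
Total deductions = $59.06 + $39.93 + $91.65 + $42.80 + $11.67 + $17.12 + $39.09 = $301.32
Net pay = $856.00 − $301.32 = $554.68

$554.68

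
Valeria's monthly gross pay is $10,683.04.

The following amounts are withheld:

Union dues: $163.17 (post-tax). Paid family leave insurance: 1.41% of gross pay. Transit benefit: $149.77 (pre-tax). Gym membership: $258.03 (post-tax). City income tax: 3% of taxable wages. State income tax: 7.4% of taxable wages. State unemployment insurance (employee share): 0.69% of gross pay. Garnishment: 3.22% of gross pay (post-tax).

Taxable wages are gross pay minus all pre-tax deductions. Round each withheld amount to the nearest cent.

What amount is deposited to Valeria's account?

Transit benefit: $149.77
Taxable wages = $10,683.04 − $149.77 = $10,533.27
City income tax: $10,533.27 × 0.03 = $316.00
State income tax: $10,533.27 × 0.074 = $779.46
State unemployment insurance (employee share): $10,683.04 × 0.0069 = $73.71
Paid family leave insurance: $10,683.04 × 0.0141 = $150.63
Union dues: $163.17
Gym membership: $258.03
Garnishment: $10,683.04 × 0.0322 = $343.99
Total deductions = $149.77 + $316.00 + $779.46 + $73.71 + $150.63 + $163.17 + $258.03 + $343.99 = $2,234.76
Net pay = $10,683.04 − $2,234.76 = $8,448.28

$8,448.28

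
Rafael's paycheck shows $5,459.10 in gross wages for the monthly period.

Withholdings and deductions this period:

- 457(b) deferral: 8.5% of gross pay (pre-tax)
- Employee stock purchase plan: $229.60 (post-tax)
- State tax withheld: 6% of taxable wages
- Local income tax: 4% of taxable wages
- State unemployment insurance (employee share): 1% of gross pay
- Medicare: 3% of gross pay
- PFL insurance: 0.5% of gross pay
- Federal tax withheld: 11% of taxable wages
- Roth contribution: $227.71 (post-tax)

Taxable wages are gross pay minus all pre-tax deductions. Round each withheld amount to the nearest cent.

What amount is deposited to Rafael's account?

$3,243.15

457(b) deferral: $5,459.10 × 0.085 = $464.02
Taxable wages = $5,459.10 − $464.02 = $4,995.08
Local income tax: $4,995.08 × 0.04 = $199.80
Federal tax withheld: $4,995.08 × 0.11 = $549.46
State tax withheld: $4,995.08 × 0.06 = $299.70
State unemployment insurance (employee share): $5,459.10 × 0.01 = $54.59
Medicare: $5,459.10 × 0.03 = $163.77
PFL insurance: $5,459.10 × 0.005 = $27.30
Roth contribution: $227.71
Employee stock purchase plan: $229.60
Total deductions = $464.02 + $199.80 + $549.46 + $299.70 + $54.59 + $163.77 + $27.30 + $227.71 + $229.60 = $2,215.95
Net pay = $5,459.10 − $2,215.95 = $3,243.15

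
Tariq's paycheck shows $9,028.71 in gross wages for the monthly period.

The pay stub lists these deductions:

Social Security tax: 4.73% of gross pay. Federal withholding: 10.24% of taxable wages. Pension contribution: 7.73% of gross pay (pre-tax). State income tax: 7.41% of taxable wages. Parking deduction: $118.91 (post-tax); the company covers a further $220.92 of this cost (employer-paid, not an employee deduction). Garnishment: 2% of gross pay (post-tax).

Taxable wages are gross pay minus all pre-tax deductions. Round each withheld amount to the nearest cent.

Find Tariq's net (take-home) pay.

Pension contribution: $9,028.71 × 0.0773 = $697.92
Taxable wages = $9,028.71 − $697.92 = $8,330.79
Federal withholding: $8,330.79 × 0.1024 = $853.07
State income tax: $8,330.79 × 0.0741 = $617.31
Social Security tax: $9,028.71 × 0.0473 = $427.06
Parking deduction: $118.91
Garnishment: $9,028.71 × 0.02 = $180.57
(Employer's $220.92 toward parking deduction is not withheld from the employee.)
Total deductions = $697.92 + $853.07 + $617.31 + $427.06 + $118.91 + $180.57 = $2,894.84
Net pay = $9,028.71 − $2,894.84 = $6,133.87

$6,133.87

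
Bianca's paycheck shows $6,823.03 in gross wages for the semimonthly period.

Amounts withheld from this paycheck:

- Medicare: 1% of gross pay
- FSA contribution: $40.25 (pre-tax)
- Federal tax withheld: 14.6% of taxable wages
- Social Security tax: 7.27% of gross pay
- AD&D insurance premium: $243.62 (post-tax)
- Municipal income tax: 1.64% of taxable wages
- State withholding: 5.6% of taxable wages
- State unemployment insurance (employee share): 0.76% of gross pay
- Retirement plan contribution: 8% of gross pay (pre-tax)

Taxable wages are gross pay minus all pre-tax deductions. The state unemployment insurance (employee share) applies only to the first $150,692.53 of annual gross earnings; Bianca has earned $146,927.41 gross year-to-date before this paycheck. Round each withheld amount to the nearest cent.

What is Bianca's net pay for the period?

Retirement plan contribution: $6,823.03 × 0.08 = $545.84
FSA contribution: $40.25
Pre-tax total = $545.84 + $40.25 = $586.09
Taxable wages = $6,823.03 − $586.09 = $6,236.94
Municipal income tax: $6,236.94 × 0.0164 = $102.29
Federal tax withheld: $6,236.94 × 0.146 = $910.59
State withholding: $6,236.94 × 0.056 = $349.27
State unemployment insurance (employee share): only $150,692.53 − $146,927.41 = $3,765.12 of this check is subject → $3,765.12 × 0.0076 = $28.61
Social Security tax: $6,823.03 × 0.0727 = $496.03
Medicare: $6,823.03 × 0.01 = $68.23
AD&D insurance premium: $243.62
Total deductions = $545.84 + $40.25 + $102.29 + $910.59 + $349.27 + $28.61 + $496.03 + $68.23 + $243.62 = $2,784.73
Net pay = $6,823.03 − $2,784.73 = $4,038.30

$4,038.30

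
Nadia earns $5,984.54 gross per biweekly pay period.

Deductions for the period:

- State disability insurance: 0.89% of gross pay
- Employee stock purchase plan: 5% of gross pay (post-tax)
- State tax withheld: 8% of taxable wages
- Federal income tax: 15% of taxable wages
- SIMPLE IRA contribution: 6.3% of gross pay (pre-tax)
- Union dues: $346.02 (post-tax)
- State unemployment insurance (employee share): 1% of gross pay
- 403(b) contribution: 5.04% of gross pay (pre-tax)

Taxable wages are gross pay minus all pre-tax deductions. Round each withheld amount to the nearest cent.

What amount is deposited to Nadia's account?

SIMPLE IRA contribution: $5,984.54 × 0.063 = $377.03
403(b) contribution: $5,984.54 × 0.0504 = $301.62
Pre-tax total = $377.03 + $301.62 = $678.65
Taxable wages = $5,984.54 − $678.65 = $5,305.89
Federal income tax: $5,305.89 × 0.15 = $795.88
State tax withheld: $5,305.89 × 0.08 = $424.47
State disability insurance: $5,984.54 × 0.0089 = $53.26
State unemployment insurance (employee share): $5,984.54 × 0.01 = $59.85
Union dues: $346.02
Employee stock purchase plan: $5,984.54 × 0.05 = $299.23
Total deductions = $377.03 + $301.62 + $795.88 + $424.47 + $53.26 + $59.85 + $346.02 + $299.23 = $2,657.36
Net pay = $5,984.54 − $2,657.36 = $3,327.18

$3,327.18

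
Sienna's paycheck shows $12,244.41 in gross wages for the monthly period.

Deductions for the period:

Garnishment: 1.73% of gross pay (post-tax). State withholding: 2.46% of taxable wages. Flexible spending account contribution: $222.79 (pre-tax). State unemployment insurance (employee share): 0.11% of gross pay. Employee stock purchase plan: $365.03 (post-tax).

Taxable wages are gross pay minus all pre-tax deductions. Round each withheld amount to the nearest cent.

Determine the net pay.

$11,135.56

Flexible spending account contribution: $222.79
Taxable wages = $12,244.41 − $222.79 = $12,021.62
State withholding: $12,021.62 × 0.0246 = $295.73
State unemployment insurance (employee share): $12,244.41 × 0.0011 = $13.47
Employee stock purchase plan: $365.03
Garnishment: $12,244.41 × 0.0173 = $211.83
Total deductions = $222.79 + $295.73 + $13.47 + $365.03 + $211.83 = $1,108.85
Net pay = $12,244.41 − $1,108.85 = $11,135.56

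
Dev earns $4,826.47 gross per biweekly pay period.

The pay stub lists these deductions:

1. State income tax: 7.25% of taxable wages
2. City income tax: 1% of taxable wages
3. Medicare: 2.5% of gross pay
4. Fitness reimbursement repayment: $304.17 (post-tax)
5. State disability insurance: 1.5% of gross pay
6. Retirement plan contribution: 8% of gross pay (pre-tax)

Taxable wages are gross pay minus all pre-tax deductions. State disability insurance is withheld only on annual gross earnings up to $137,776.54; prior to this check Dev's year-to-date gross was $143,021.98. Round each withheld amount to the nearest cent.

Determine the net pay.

Retirement plan contribution: $4,826.47 × 0.08 = $386.12
Taxable wages = $4,826.47 − $386.12 = $4,440.35
State income tax: $4,440.35 × 0.0725 = $321.93
City income tax: $4,440.35 × 0.01 = $44.40
Medicare: $4,826.47 × 0.025 = $120.66
State disability insurance: annual cap $137,776.54 already reached (YTD $143,021.98), so $0.00
Fitness reimbursement repayment: $304.17
Total deductions = $386.12 + $321.93 + $44.40 + $120.66 + $0.00 + $304.17 = $1,177.28
Net pay = $4,826.47 − $1,177.28 = $3,649.19

$3,649.19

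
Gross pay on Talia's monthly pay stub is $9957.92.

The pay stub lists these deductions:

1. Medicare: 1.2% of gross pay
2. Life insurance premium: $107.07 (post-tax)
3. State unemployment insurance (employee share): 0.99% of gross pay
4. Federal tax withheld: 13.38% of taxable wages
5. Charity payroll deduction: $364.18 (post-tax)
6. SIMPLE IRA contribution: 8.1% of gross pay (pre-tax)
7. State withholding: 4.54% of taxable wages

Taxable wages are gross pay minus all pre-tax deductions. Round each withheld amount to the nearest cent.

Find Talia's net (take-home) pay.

$6822.08

SIMPLE IRA contribution: $9957.92 × 0.081 = $806.59
Taxable wages = $9957.92 − $806.59 = $9151.33
State withholding: $9151.33 × 0.0454 = $415.47
Federal tax withheld: $9151.33 × 0.1338 = $1224.45
State unemployment insurance (employee share): $9957.92 × 0.0099 = $98.58
Medicare: $9957.92 × 0.012 = $119.50
Charity payroll deduction: $364.18
Life insurance premium: $107.07
Total deductions = $806.59 + $415.47 + $1224.45 + $98.58 + $119.50 + $364.18 + $107.07 = $3135.84
Net pay = $9957.92 − $3135.84 = $6822.08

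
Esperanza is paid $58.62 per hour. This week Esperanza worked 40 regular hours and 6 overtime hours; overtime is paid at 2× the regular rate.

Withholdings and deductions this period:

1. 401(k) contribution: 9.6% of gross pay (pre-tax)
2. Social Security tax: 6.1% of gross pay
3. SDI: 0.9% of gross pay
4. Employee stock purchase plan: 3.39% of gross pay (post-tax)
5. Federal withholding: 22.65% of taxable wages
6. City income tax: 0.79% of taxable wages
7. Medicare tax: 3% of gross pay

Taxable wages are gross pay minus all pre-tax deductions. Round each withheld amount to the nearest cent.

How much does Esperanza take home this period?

Regular pay: 40 × $58.62 = $2,344.80
Overtime pay: 6 × $58.62 × 2 = $703.44
Gross pay = $2,344.80 + $703.44 = $3,048.24
401(k) contribution: $3,048.24 × 0.096 = $292.63
Taxable wages = $3,048.24 − $292.63 = $2,755.61
City income tax: $2,755.61 × 0.0079 = $21.77
Federal withholding: $2,755.61 × 0.2265 = $624.15
SDI: $3,048.24 × 0.009 = $27.43
Social Security tax: $3,048.24 × 0.061 = $185.94
Medicare tax: $3,048.24 × 0.03 = $91.45
Employee stock purchase plan: $3,048.24 × 0.0339 = $103.34
Total deductions = $292.63 + $21.77 + $624.15 + $27.43 + $185.94 + $91.45 + $103.34 = $1,346.71
Net pay = $3,048.24 − $1,346.71 = $1,701.53

$1,701.53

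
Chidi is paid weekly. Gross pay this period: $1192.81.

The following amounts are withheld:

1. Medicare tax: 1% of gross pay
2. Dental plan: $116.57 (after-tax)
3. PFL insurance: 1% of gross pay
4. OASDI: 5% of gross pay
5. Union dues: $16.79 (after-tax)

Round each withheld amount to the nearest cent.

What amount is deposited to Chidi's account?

$975.95

Medicare tax: $1192.81 × 0.01 = $11.93
PFL insurance: $1192.81 × 0.01 = $11.93
OASDI: $1192.81 × 0.05 = $59.64
Union dues: $16.79
Dental plan: $116.57
Total deductions = $11.93 + $11.93 + $59.64 + $16.79 + $116.57 = $216.86
Net pay = $1192.81 − $216.86 = $975.95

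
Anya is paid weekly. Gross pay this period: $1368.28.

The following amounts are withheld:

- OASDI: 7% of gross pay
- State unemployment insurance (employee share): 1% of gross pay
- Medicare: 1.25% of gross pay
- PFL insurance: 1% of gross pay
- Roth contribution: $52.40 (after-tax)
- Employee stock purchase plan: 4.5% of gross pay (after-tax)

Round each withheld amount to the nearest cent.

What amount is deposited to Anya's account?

$1114.07

Medicare: $1368.28 × 0.0125 = $17.10
OASDI: $1368.28 × 0.07 = $95.78
State unemployment insurance (employee share): $1368.28 × 0.01 = $13.68
PFL insurance: $1368.28 × 0.01 = $13.68
Roth contribution: $52.40
Employee stock purchase plan: $1368.28 × 0.045 = $61.57
Total deductions = $17.10 + $95.78 + $13.68 + $13.68 + $52.40 + $61.57 = $254.21
Net pay = $1368.28 − $254.21 = $1114.07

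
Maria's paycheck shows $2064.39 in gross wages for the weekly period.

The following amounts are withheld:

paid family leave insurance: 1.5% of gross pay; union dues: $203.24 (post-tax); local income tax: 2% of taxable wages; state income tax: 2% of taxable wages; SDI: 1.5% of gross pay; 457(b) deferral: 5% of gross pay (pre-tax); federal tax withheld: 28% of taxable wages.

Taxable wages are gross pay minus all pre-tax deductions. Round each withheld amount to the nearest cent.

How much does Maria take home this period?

$1068.42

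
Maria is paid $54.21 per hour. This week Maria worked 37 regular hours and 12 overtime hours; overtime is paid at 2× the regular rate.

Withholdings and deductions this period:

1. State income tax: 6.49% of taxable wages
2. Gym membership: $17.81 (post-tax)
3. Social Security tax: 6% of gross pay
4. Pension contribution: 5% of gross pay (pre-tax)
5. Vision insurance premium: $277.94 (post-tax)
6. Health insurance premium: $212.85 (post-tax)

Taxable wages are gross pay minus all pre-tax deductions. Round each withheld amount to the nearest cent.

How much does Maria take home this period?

$2,230.58

Regular pay: 37 × $54.21 = $2,005.77
Overtime pay: 12 × $54.21 × 2 = $1,301.04
Gross pay = $2,005.77 + $1,301.04 = $3,306.81
Pension contribution: $3,306.81 × 0.05 = $165.34
Taxable wages = $3,306.81 − $165.34 = $3,141.47
State income tax: $3,141.47 × 0.0649 = $203.88
Social Security tax: $3,306.81 × 0.06 = $198.41
Vision insurance premium: $277.94
Gym membership: $17.81
Health insurance premium: $212.85
Total deductions = $165.34 + $203.88 + $198.41 + $277.94 + $17.81 + $212.85 = $1,076.23
Net pay = $3,306.81 − $1,076.23 = $2,230.58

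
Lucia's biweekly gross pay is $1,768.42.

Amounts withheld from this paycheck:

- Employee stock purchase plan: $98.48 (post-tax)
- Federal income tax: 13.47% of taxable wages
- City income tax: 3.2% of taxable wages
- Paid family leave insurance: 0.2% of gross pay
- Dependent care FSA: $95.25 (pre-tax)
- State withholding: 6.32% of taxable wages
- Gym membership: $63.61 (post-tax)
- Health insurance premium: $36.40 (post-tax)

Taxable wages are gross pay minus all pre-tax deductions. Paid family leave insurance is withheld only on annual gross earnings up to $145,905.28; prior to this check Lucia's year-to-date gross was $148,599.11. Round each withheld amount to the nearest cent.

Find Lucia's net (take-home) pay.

$1,090.02

Dependent care FSA: $95.25
Taxable wages = $1,768.42 − $95.25 = $1,673.17
State withholding: $1,673.17 × 0.0632 = $105.74
Federal income tax: $1,673.17 × 0.1347 = $225.38
City income tax: $1,673.17 × 0.032 = $53.54
Paid family leave insurance: annual cap $145,905.28 already reached (YTD $148,599.11), so $0.00
Employee stock purchase plan: $98.48
Health insurance premium: $36.40
Gym membership: $63.61
Total deductions = $95.25 + $105.74 + $225.38 + $53.54 + $0.00 + $98.48 + $36.40 + $63.61 = $678.40
Net pay = $1,768.42 − $678.40 = $1,090.02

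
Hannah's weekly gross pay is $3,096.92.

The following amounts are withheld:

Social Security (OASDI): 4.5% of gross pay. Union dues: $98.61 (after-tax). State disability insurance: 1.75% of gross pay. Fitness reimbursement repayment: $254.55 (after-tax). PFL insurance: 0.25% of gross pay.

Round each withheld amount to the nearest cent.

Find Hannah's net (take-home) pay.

$2,542.46

Social Security (OASDI): $3,096.92 × 0.045 = $139.36
PFL insurance: $3,096.92 × 0.0025 = $7.74
State disability insurance: $3,096.92 × 0.0175 = $54.20
Union dues: $98.61
Fitness reimbursement repayment: $254.55
Total deductions = $139.36 + $7.74 + $54.20 + $98.61 + $254.55 = $554.46
Net pay = $3,096.92 − $554.46 = $2,542.46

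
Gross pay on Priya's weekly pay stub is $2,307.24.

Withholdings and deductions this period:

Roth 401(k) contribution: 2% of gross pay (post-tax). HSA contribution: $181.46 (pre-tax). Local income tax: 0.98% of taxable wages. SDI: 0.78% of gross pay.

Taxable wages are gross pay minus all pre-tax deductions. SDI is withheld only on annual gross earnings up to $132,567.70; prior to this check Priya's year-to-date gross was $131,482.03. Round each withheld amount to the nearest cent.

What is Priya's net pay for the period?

$2,050.34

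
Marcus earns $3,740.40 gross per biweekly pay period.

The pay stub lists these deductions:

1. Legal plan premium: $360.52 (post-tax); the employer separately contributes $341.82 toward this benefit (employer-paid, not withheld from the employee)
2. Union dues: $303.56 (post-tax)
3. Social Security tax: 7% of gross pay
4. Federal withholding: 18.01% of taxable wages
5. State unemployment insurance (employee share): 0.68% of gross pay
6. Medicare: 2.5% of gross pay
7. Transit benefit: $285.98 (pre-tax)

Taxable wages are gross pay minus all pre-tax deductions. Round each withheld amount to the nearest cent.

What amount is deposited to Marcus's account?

Transit benefit: $285.98
Taxable wages = $3,740.40 − $285.98 = $3,454.42
Federal withholding: $3,454.42 × 0.1801 = $622.14
Medicare: $3,740.40 × 0.025 = $93.51
State unemployment insurance (employee share): $3,740.40 × 0.0068 = $25.43
Social Security tax: $3,740.40 × 0.07 = $261.83
Union dues: $303.56
Legal plan premium: $360.52
(Employer's $341.82 toward legal plan premium is not withheld from the employee.)
Total deductions = $285.98 + $622.14 + $93.51 + $25.43 + $261.83 + $303.56 + $360.52 = $1,952.97
Net pay = $3,740.40 − $1,952.97 = $1,787.43

$1,787.43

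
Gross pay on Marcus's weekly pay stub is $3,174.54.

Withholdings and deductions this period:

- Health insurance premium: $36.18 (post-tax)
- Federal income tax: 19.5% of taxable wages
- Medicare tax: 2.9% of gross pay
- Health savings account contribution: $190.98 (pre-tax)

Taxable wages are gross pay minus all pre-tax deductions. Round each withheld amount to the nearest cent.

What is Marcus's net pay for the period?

$2,273.53

Health savings account contribution: $190.98
Taxable wages = $3,174.54 − $190.98 = $2,983.56
Federal income tax: $2,983.56 × 0.195 = $581.79
Medicare tax: $3,174.54 × 0.029 = $92.06
Health insurance premium: $36.18
Total deductions = $190.98 + $581.79 + $92.06 + $36.18 = $901.01
Net pay = $3,174.54 − $901.01 = $2,273.53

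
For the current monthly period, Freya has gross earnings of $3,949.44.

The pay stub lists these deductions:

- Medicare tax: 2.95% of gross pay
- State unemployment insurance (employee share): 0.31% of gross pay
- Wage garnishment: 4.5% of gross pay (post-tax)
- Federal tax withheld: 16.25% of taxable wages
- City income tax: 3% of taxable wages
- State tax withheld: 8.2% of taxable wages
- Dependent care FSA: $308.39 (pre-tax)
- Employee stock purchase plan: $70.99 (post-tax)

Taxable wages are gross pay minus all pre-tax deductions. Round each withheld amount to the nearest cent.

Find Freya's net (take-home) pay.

Dependent care FSA: $308.39
Taxable wages = $3,949.44 − $308.39 = $3,641.05
Federal tax withheld: $3,641.05 × 0.1625 = $591.67
State tax withheld: $3,641.05 × 0.082 = $298.57
City income tax: $3,641.05 × 0.03 = $109.23
Medicare tax: $3,949.44 × 0.0295 = $116.51
State unemployment insurance (employee share): $3,949.44 × 0.0031 = $12.24
Wage garnishment: $3,949.44 × 0.045 = $177.72
Employee stock purchase plan: $70.99
Total deductions = $308.39 + $591.67 + $298.57 + $109.23 + $116.51 + $12.24 + $177.72 + $70.99 = $1,685.32
Net pay = $3,949.44 − $1,685.32 = $2,264.12

$2,264.12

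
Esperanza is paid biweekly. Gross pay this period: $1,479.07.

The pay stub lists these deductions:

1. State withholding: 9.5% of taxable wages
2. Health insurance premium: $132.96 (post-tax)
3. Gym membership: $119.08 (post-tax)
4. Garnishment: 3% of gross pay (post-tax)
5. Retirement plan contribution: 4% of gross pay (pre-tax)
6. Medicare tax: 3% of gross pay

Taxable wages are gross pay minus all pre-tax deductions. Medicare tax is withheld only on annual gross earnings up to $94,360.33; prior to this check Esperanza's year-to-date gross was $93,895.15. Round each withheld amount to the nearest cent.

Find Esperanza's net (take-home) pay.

Retirement plan contribution: $1,479.07 × 0.04 = $59.16
Taxable wages = $1,479.07 − $59.16 = $1,419.91
State withholding: $1,419.91 × 0.095 = $134.89
Medicare tax: only $94,360.33 − $93,895.15 = $465.18 of this check is subject → $465.18 × 0.03 = $13.96
Garnishment: $1,479.07 × 0.03 = $44.37
Health insurance premium: $132.96
Gym membership: $119.08
Total deductions = $59.16 + $134.89 + $13.96 + $44.37 + $132.96 + $119.08 = $504.42
Net pay = $1,479.07 − $504.42 = $974.65

$974.65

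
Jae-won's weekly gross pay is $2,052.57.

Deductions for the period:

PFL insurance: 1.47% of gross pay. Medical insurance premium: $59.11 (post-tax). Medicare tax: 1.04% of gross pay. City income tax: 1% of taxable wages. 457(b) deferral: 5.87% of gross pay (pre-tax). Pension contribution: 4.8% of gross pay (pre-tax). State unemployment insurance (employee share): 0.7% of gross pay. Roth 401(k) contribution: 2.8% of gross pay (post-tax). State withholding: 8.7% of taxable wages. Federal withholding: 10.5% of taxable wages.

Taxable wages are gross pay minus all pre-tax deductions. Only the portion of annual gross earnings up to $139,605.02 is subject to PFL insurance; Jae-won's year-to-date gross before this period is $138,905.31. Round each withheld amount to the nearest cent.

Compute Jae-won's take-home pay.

Pension contribution: $2,052.57 × 0.048 = $98.52
457(b) deferral: $2,052.57 × 0.0587 = $120.49
Pre-tax total = $98.52 + $120.49 = $219.01
Taxable wages = $2,052.57 − $219.01 = $1,833.56
City income tax: $1,833.56 × 0.01 = $18.34
Federal withholding: $1,833.56 × 0.105 = $192.52
State withholding: $1,833.56 × 0.087 = $159.52
PFL insurance: only $139,605.02 − $138,905.31 = $699.71 of this check is subject → $699.71 × 0.0147 = $10.29
Medicare tax: $2,052.57 × 0.0104 = $21.35
State unemployment insurance (employee share): $2,052.57 × 0.007 = $14.37
Medical insurance premium: $59.11
Roth 401(k) contribution: $2,052.57 × 0.028 = $57.47
Total deductions = $98.52 + $120.49 + $18.34 + $192.52 + $159.52 + $10.29 + $21.35 + $14.37 + $59.11 + $57.47 = $751.98
Net pay = $2,052.57 − $751.98 = $1,300.59

$1,300.59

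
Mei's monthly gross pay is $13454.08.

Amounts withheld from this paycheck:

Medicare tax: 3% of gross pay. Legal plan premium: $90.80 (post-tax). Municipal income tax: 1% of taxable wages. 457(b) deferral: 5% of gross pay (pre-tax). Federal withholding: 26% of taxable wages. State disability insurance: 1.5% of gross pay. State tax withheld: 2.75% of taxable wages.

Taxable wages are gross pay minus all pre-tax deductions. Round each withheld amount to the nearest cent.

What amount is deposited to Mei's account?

$8282.69

457(b) deferral: $13454.08 × 0.05 = $672.70
Taxable wages = $13454.08 − $672.70 = $12781.38
State tax withheld: $12781.38 × 0.0275 = $351.49
Municipal income tax: $12781.38 × 0.01 = $127.81
Federal withholding: $12781.38 × 0.26 = $3323.16
State disability insurance: $13454.08 × 0.015 = $201.81
Medicare tax: $13454.08 × 0.03 = $403.62
Legal plan premium: $90.80
Total deductions = $672.70 + $351.49 + $127.81 + $3323.16 + $201.81 + $403.62 + $90.80 = $5171.39
Net pay = $13454.08 − $5171.39 = $8282.69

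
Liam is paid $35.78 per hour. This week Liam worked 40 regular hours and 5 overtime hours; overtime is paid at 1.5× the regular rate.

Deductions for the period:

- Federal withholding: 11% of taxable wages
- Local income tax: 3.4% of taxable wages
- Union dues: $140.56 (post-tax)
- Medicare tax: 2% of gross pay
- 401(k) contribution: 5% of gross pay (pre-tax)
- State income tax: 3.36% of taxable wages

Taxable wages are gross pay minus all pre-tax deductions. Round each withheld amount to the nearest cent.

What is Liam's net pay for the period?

Regular pay: 40 × $35.78 = $1,431.20
Overtime pay: 5 × $35.78 × 1.5 = $268.35
Gross pay = $1,431.20 + $268.35 = $1,699.55
401(k) contribution: $1,699.55 × 0.05 = $84.98
Taxable wages = $1,699.55 − $84.98 = $1,614.57
Local income tax: $1,614.57 × 0.034 = $54.90
State income tax: $1,614.57 × 0.0336 = $54.25
Federal withholding: $1,614.57 × 0.11 = $177.60
Medicare tax: $1,699.55 × 0.02 = $33.99
Union dues: $140.56
Total deductions = $84.98 + $54.90 + $54.25 + $177.60 + $33.99 + $140.56 = $546.28
Net pay = $1,699.55 − $546.28 = $1,153.27

$1,153.27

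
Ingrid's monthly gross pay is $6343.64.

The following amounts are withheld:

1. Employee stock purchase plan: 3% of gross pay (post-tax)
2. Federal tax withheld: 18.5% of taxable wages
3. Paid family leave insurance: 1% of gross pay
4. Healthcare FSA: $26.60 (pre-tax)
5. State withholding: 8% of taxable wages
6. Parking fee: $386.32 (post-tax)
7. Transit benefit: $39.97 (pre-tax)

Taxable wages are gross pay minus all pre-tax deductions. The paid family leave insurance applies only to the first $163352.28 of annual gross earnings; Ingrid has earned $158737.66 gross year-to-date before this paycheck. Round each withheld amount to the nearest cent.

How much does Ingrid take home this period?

$3990.86

Transit benefit: $39.97
Healthcare FSA: $26.60
Pre-tax total = $39.97 + $26.60 = $66.57
Taxable wages = $6343.64 − $66.57 = $6277.07
Federal tax withheld: $6277.07 × 0.185 = $1161.26
State withholding: $6277.07 × 0.08 = $502.17
Paid family leave insurance: only $163352.28 − $158737.66 = $4614.62 of this check is subject → $4614.62 × 0.01 = $46.15
Employee stock purchase plan: $6343.64 × 0.03 = $190.31
Parking fee: $386.32
Total deductions = $39.97 + $26.60 + $1161.26 + $502.17 + $46.15 + $190.31 + $386.32 = $2352.78
Net pay = $6343.64 − $2352.78 = $3990.86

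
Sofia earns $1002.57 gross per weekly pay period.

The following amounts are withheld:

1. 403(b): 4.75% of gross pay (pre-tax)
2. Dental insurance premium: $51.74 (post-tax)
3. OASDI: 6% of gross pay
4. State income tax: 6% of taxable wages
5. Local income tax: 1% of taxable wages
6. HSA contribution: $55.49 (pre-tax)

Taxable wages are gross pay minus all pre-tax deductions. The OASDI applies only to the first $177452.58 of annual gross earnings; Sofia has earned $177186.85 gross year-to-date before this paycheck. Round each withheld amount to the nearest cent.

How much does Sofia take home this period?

$768.82

403(b): $1002.57 × 0.0475 = $47.62
HSA contribution: $55.49
Pre-tax total = $47.62 + $55.49 = $103.11
Taxable wages = $1002.57 − $103.11 = $899.46
State income tax: $899.46 × 0.06 = $53.97
Local income tax: $899.46 × 0.01 = $8.99
OASDI: only $177452.58 − $177186.85 = $265.73 of this check is subject → $265.73 × 0.06 = $15.94
Dental insurance premium: $51.74
Total deductions = $47.62 + $55.49 + $53.97 + $8.99 + $15.94 + $51.74 = $233.75
Net pay = $1002.57 − $233.75 = $768.82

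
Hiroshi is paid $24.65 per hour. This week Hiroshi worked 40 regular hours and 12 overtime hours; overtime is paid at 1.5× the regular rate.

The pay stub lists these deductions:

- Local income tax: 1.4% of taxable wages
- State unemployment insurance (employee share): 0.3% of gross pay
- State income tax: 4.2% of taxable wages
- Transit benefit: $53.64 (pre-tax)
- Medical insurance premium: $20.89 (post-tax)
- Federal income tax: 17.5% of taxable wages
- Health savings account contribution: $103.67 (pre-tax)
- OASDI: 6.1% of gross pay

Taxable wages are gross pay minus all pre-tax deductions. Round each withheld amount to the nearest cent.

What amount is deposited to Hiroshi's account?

$866.08

Regular pay: 40 × $24.65 = $986.00
Overtime pay: 12 × $24.65 × 1.5 = $443.70
Gross pay = $986.00 + $443.70 = $1,429.70
Health savings account contribution: $103.67
Transit benefit: $53.64
Pre-tax total = $103.67 + $53.64 = $157.31
Taxable wages = $1,429.70 − $157.31 = $1,272.39
Federal income tax: $1,272.39 × 0.175 = $222.67
Local income tax: $1,272.39 × 0.014 = $17.81
State income tax: $1,272.39 × 0.042 = $53.44
State unemployment insurance (employee share): $1,429.70 × 0.003 = $4.29
OASDI: $1,429.70 × 0.061 = $87.21
Medical insurance premium: $20.89
Total deductions = $103.67 + $53.64 + $222.67 + $17.81 + $53.44 + $4.29 + $87.21 + $20.89 = $563.62
Net pay = $1,429.70 − $563.62 = $866.08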